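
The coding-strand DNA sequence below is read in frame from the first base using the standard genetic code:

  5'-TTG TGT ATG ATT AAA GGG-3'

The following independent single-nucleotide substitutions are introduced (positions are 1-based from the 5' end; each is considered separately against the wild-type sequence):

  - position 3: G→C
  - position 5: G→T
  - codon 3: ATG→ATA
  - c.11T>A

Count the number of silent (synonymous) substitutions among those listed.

Codon 1: TTG (Leu) → TTC (Phe) — missense.
Codon 2: TGT (Cys) → TTT (Phe) — missense.
Codon 3: ATG (Met) → ATA (Ile) — missense.
Codon 4: ATT (Ile) → AAT (Asn) — missense.
Synonymous: 0 of 4.

0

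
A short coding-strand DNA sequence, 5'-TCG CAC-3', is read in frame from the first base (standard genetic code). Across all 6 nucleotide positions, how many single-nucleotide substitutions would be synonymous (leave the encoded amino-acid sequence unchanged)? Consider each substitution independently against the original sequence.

Codon 1 (TCG, Ser): 3 synonymous substitutions.
Codon 2 (CAC, His): 1 synonymous substitution.
Total: 3 + 1 = 4.

4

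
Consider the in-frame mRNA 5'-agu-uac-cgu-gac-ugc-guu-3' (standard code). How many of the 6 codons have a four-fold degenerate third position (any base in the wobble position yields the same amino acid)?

2

Codon 1 AGU (Ser): third position 2-fold.
Codon 2 UAC (Tyr): third position 2-fold.
Codon 3 CGU (Arg): third position 4-fold.
Codon 4 GAC (Asp): third position 2-fold.
Codon 5 UGC (Cys): third position 2-fold.
Codon 6 GUU (Val): third position 4-fold.
Four-fold degenerate third positions: 2.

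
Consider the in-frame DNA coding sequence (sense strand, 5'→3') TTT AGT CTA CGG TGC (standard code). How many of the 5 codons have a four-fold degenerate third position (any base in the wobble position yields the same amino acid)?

2

Codon 1 TTT (Phe): third position 2-fold.
Codon 2 AGT (Ser): third position 2-fold.
Codon 3 CTA (Leu): third position 4-fold.
Codon 4 CGG (Arg): third position 4-fold.
Codon 5 TGC (Cys): third position 2-fold.
Four-fold degenerate third positions: 2.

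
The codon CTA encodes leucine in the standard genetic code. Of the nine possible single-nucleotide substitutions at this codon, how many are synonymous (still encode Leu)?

Position 1: TTA → 1 synonymous.
Position 2: none → 0 synonymous.
Position 3: CTT, CTC, CTG → 3 synonymous.
Total: 1 + 0 + 3 = 4.

4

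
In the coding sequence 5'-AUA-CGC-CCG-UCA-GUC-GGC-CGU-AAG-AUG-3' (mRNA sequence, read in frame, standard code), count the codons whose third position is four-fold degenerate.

6

Codon 1 AUA (Ile): third position 3-fold.
Codon 2 CGC (Arg): third position 4-fold.
Codon 3 CCG (Pro): third position 4-fold.
Codon 4 UCA (Ser): third position 4-fold.
Codon 5 GUC (Val): third position 4-fold.
Codon 6 GGC (Gly): third position 4-fold.
Codon 7 CGU (Arg): third position 4-fold.
Codon 8 AAG (Lys): third position 2-fold.
Codon 9 AUG (Met): third position 1-fold.
Four-fold degenerate third positions: 6.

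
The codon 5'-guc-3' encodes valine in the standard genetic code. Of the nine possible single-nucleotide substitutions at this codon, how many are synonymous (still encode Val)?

3

Position 1: none → 0 synonymous.
Position 2: none → 0 synonymous.
Position 3: GUU, GUA, GUG → 3 synonymous.
Total: 0 + 0 + 3 = 3.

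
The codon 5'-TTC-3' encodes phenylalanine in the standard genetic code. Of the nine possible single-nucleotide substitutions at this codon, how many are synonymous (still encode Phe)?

1

Position 1: none → 0 synonymous.
Position 2: none → 0 synonymous.
Position 3: TTT → 1 synonymous.
Total: 0 + 0 + 1 = 1.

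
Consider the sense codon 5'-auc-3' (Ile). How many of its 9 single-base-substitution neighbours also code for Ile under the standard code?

Position 1: none → 0 synonymous.
Position 2: none → 0 synonymous.
Position 3: AUU, AUA → 2 synonymous.
Total: 0 + 0 + 2 = 2.

2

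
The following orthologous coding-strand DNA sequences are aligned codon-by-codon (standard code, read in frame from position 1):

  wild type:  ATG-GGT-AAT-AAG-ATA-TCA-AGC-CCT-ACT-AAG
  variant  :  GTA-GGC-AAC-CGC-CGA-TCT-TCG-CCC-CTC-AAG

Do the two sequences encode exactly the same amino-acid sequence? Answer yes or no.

no

Codon 1: ATG Met / GTA Val — nonsynonymous.
Codon 2: GGT Gly / GGC Gly — synonymous.
Codon 3: AAT Asn / AAC Asn — synonymous.
Codon 4: AAG Lys / CGC Arg — nonsynonymous.
Codon 5: ATA Ile / CGA Arg — nonsynonymous.
Codon 6: TCA Ser / TCT Ser — synonymous.
Codon 7: AGC Ser / TCG Ser — synonymous.
Codon 8: CCT Pro / CCC Pro — synonymous.
Codon 9: ACT Thr / CTC Leu — nonsynonymous.
Codon 10: AAG Lys / AAG Lys — identical.
Nonsynonymous differences: 4 → different protein.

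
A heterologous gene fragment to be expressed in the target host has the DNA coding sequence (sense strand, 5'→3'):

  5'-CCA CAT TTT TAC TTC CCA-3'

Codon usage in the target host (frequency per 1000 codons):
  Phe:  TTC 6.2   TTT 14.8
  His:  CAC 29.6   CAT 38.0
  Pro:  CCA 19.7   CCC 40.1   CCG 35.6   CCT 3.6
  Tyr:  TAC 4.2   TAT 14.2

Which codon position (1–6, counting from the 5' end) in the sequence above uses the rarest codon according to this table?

4

Codon 1 CCA (Pro): 19.7 per 1000.
Codon 2 CAT (His): 38.0 per 1000.
Codon 3 TTT (Phe): 14.8 per 1000.
Codon 4 TAC (Tyr): 4.2 per 1000.
Codon 5 TTC (Phe): 6.2 per 1000.
Codon 6 CCA (Pro): 19.7 per 1000.
Lowest frequency is 4.2 at codon 4.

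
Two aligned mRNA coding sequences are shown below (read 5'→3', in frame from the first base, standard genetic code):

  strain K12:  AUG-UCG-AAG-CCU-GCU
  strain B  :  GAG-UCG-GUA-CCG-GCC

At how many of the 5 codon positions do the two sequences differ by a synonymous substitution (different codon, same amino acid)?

2

Codon 1: AUG Met / GAG Glu — nonsynonymous.
Codon 2: UCG Ser / UCG Ser — identical.
Codon 3: AAG Lys / GUA Val — nonsynonymous.
Codon 4: CCU Pro / CCG Pro — synonymous.
Codon 5: GCU Ala / GCC Ala — synonymous.
Synonymous differences: 2.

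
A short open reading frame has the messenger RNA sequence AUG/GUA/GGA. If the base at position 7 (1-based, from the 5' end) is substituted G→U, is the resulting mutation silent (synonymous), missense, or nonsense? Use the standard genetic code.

Position 7 falls in codon 3: GGA → Gly.
After the substitution the codon is UGA → Stop.
The new codon is a stop codon, so this is a nonsense mutation.

nonsense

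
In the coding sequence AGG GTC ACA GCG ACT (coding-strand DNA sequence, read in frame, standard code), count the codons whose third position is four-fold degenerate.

4

Codon 1 AGG (Arg): third position 2-fold.
Codon 2 GTC (Val): third position 4-fold.
Codon 3 ACA (Thr): third position 4-fold.
Codon 4 GCG (Ala): third position 4-fold.
Codon 5 ACT (Thr): third position 4-fold.
Four-fold degenerate third positions: 4.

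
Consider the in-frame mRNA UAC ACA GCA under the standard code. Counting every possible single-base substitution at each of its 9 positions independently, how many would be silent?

Codon 1 (UAC, Tyr): 1 synonymous substitution.
Codon 2 (ACA, Thr): 3 synonymous substitutions.
Codon 3 (GCA, Ala): 3 synonymous substitutions.
Total: 1 + 3 + 3 = 7.

7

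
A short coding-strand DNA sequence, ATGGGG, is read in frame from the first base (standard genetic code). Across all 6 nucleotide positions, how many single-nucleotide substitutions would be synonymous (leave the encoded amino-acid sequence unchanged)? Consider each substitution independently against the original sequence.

Codon 1 (ATG, Met): 0 synonymous substitutions.
Codon 2 (GGG, Gly): 3 synonymous substitutions.
Total: 0 + 3 = 3.

3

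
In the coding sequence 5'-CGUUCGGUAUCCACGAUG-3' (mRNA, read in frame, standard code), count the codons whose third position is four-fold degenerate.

5

Codon 1 CGU (Arg): third position 4-fold.
Codon 2 UCG (Ser): third position 4-fold.
Codon 3 GUA (Val): third position 4-fold.
Codon 4 UCC (Ser): third position 4-fold.
Codon 5 ACG (Thr): third position 4-fold.
Codon 6 AUG (Met): third position 1-fold.
Four-fold degenerate third positions: 5.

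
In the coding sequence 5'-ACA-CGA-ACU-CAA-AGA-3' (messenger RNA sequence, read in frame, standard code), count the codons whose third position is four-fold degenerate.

Codon 1 ACA (Thr): third position 4-fold.
Codon 2 CGA (Arg): third position 4-fold.
Codon 3 ACU (Thr): third position 4-fold.
Codon 4 CAA (Gln): third position 2-fold.
Codon 5 AGA (Arg): third position 2-fold.
Four-fold degenerate third positions: 3.

3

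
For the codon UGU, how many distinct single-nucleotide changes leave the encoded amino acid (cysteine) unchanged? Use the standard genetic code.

1

Position 1: none → 0 synonymous.
Position 2: none → 0 synonymous.
Position 3: UGC → 1 synonymous.
Total: 0 + 0 + 1 = 1.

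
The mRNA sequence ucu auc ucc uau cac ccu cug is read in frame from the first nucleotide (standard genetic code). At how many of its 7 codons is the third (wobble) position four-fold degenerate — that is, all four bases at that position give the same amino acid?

4

Codon 1 UCU (Ser): third position 4-fold.
Codon 2 AUC (Ile): third position 3-fold.
Codon 3 UCC (Ser): third position 4-fold.
Codon 4 UAU (Tyr): third position 2-fold.
Codon 5 CAC (His): third position 2-fold.
Codon 6 CCU (Pro): third position 4-fold.
Codon 7 CUG (Leu): third position 4-fold.
Four-fold degenerate third positions: 4.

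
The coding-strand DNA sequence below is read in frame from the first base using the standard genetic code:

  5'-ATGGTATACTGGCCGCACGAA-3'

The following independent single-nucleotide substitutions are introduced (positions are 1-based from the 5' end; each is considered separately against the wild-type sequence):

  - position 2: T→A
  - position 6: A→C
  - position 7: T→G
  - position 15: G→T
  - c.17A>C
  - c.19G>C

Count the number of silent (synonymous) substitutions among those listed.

Codon 1: ATG (Met) → AAG (Lys) — missense.
Codon 2: GTA (Val) → GTC (Val) — synonymous.
Codon 3: TAC (Tyr) → GAC (Asp) — missense.
Codon 5: CCG (Pro) → CCT (Pro) — synonymous.
Codon 6: CAC (His) → CCC (Pro) — missense.
Codon 7: GAA (Glu) → CAA (Gln) — missense.
Synonymous: 2 of 6.

2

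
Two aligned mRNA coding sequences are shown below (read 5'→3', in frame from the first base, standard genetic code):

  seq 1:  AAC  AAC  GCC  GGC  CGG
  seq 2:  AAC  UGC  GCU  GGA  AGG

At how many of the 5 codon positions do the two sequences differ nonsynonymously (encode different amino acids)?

1

Codon 1: AAC Asn / AAC Asn — identical.
Codon 2: AAC Asn / UGC Cys — nonsynonymous.
Codon 3: GCC Ala / GCU Ala — synonymous.
Codon 4: GGC Gly / GGA Gly — synonymous.
Codon 5: CGG Arg / AGG Arg — synonymous.
Nonsynonymous differences: 1.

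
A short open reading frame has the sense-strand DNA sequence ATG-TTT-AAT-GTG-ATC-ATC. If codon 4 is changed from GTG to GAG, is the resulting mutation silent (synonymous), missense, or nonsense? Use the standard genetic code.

Position 11 falls in codon 4: GTG → Val.
After the substitution the codon is GAG → Glu.
Val ≠ Glu, so this is a missense mutation.

missense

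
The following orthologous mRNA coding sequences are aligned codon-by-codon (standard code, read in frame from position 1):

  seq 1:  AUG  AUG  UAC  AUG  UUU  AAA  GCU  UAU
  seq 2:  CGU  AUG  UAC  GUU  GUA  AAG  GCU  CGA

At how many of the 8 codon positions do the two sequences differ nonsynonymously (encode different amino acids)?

4

Codon 1: AUG Met / CGU Arg — nonsynonymous.
Codon 2: AUG Met / AUG Met — identical.
Codon 3: UAC Tyr / UAC Tyr — identical.
Codon 4: AUG Met / GUU Val — nonsynonymous.
Codon 5: UUU Phe / GUA Val — nonsynonymous.
Codon 6: AAA Lys / AAG Lys — synonymous.
Codon 7: GCU Ala / GCU Ala — identical.
Codon 8: UAU Tyr / CGA Arg — nonsynonymous.
Nonsynonymous differences: 4.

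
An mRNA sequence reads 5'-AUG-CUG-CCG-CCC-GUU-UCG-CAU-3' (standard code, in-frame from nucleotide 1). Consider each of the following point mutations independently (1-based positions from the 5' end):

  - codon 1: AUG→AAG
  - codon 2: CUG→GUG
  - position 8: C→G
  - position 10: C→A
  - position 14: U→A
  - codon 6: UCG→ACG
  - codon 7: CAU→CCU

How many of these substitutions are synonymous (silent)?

0

Codon 1: AUG (Met) → AAG (Lys) — missense.
Codon 2: CUG (Leu) → GUG (Val) — missense.
Codon 3: CCG (Pro) → CGG (Arg) — missense.
Codon 4: CCC (Pro) → ACC (Thr) — missense.
Codon 5: GUU (Val) → GAU (Asp) — missense.
Codon 6: UCG (Ser) → ACG (Thr) — missense.
Codon 7: CAU (His) → CCU (Pro) — missense.
Synonymous: 0 of 7.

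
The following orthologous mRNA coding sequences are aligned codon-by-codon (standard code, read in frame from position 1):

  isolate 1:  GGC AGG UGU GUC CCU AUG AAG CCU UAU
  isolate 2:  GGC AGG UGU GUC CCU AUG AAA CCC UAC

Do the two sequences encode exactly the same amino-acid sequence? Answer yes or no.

Codon 1: GGC Gly / GGC Gly — identical.
Codon 2: AGG Arg / AGG Arg — identical.
Codon 3: UGU Cys / UGU Cys — identical.
Codon 4: GUC Val / GUC Val — identical.
Codon 5: CCU Pro / CCU Pro — identical.
Codon 6: AUG Met / AUG Met — identical.
Codon 7: AAG Lys / AAA Lys — synonymous.
Codon 8: CCU Pro / CCC Pro — synonymous.
Codon 9: UAU Tyr / UAC Tyr — synonymous.
Nonsynonymous differences: 0 → same protein.

yes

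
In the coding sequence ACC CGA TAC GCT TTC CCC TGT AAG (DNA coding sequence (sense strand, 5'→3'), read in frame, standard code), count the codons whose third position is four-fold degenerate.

Codon 1 ACC (Thr): third position 4-fold.
Codon 2 CGA (Arg): third position 4-fold.
Codon 3 TAC (Tyr): third position 2-fold.
Codon 4 GCT (Ala): third position 4-fold.
Codon 5 TTC (Phe): third position 2-fold.
Codon 6 CCC (Pro): third position 4-fold.
Codon 7 TGT (Cys): third position 2-fold.
Codon 8 AAG (Lys): third position 2-fold.
Four-fold degenerate third positions: 4.

4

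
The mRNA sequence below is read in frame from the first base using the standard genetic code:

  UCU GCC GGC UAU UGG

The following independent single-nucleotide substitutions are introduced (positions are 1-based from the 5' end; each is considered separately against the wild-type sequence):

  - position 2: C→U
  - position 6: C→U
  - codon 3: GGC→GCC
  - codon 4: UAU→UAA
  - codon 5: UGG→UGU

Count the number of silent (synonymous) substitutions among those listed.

Codon 1: UCU (Ser) → UUU (Phe) — missense.
Codon 2: GCC (Ala) → GCU (Ala) — synonymous.
Codon 3: GGC (Gly) → GCC (Ala) — missense.
Codon 4: UAU (Tyr) → UAA (Stop) — nonsense.
Codon 5: UGG (Trp) → UGU (Cys) — missense.
Synonymous: 1 of 5.

1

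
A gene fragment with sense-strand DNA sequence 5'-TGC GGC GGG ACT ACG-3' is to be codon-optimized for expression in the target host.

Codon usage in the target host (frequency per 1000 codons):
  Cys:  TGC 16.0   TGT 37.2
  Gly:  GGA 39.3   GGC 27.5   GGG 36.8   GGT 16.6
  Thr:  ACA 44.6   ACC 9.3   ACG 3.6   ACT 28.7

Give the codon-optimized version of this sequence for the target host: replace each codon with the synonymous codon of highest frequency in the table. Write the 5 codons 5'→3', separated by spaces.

Codon 1 (Cys): best is TGT at 37.2.
Codon 2 (Gly): best is GGA at 39.3.
Codon 3 (Gly): best is GGA at 39.3.
Codon 4 (Thr): best is ACA at 44.6.
Codon 5 (Thr): best is ACA at 44.6.

TGT GGA GGA ACA ACA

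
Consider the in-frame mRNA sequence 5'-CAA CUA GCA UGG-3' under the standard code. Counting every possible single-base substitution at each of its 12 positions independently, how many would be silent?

Codon 1 (CAA, Gln): 1 synonymous substitution.
Codon 2 (CUA, Leu): 4 synonymous substitutions.
Codon 3 (GCA, Ala): 3 synonymous substitutions.
Codon 4 (UGG, Trp): 0 synonymous substitutions.
Total: 1 + 4 + 3 + 0 = 8.

8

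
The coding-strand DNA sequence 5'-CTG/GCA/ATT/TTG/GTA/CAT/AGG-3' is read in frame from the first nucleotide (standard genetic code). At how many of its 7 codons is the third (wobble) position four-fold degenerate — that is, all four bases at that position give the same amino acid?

Codon 1 CTG (Leu): third position 4-fold.
Codon 2 GCA (Ala): third position 4-fold.
Codon 3 ATT (Ile): third position 3-fold.
Codon 4 TTG (Leu): third position 2-fold.
Codon 5 GTA (Val): third position 4-fold.
Codon 6 CAT (His): third position 2-fold.
Codon 7 AGG (Arg): third position 2-fold.
Four-fold degenerate third positions: 3.

3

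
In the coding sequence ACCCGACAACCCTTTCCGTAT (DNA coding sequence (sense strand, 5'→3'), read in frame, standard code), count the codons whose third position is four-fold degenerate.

4

Codon 1 ACC (Thr): third position 4-fold.
Codon 2 CGA (Arg): third position 4-fold.
Codon 3 CAA (Gln): third position 2-fold.
Codon 4 CCC (Pro): third position 4-fold.
Codon 5 TTT (Phe): third position 2-fold.
Codon 6 CCG (Pro): third position 4-fold.
Codon 7 TAT (Tyr): third position 2-fold.
Four-fold degenerate third positions: 4.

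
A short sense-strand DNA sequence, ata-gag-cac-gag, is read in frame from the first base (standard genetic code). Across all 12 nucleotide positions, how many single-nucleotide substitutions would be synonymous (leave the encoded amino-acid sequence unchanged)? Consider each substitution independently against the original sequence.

Codon 1 (ATA, Ile): 2 synonymous substitutions.
Codon 2 (GAG, Glu): 1 synonymous substitution.
Codon 3 (CAC, His): 1 synonymous substitution.
Codon 4 (GAG, Glu): 1 synonymous substitution.
Total: 2 + 1 + 1 + 1 = 5.

5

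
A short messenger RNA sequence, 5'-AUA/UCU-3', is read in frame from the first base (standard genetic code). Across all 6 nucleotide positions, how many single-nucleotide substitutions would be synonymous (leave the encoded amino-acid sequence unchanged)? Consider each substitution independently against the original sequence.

5

Codon 1 (AUA, Ile): 2 synonymous substitutions.
Codon 2 (UCU, Ser): 3 synonymous substitutions.
Total: 2 + 3 = 5.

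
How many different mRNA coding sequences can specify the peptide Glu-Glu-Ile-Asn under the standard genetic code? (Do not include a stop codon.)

24

Glu: 2 codons.
Glu: 2 codons.
Ile: 3 codons.
Asn: 2 codons.
2 × 2 × 3 × 2 = 24.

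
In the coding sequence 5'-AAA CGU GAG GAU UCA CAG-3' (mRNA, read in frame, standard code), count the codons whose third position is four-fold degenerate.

2

Codon 1 AAA (Lys): third position 2-fold.
Codon 2 CGU (Arg): third position 4-fold.
Codon 3 GAG (Glu): third position 2-fold.
Codon 4 GAU (Asp): third position 2-fold.
Codon 5 UCA (Ser): third position 4-fold.
Codon 6 CAG (Gln): third position 2-fold.
Four-fold degenerate third positions: 2.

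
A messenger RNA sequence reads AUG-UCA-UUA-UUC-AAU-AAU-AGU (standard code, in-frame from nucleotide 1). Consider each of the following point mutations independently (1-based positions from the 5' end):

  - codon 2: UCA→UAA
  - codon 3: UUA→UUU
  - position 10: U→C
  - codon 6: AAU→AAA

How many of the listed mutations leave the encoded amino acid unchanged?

0

Codon 2: UCA (Ser) → UAA (Stop) — nonsense.
Codon 3: UUA (Leu) → UUU (Phe) — missense.
Codon 4: UUC (Phe) → CUC (Leu) — missense.
Codon 6: AAU (Asn) → AAA (Lys) — missense.
Synonymous: 0 of 4.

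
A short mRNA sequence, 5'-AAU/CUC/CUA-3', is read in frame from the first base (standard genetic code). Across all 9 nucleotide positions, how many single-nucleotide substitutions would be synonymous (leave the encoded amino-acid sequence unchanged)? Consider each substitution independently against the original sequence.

Codon 1 (AAU, Asn): 1 synonymous substitution.
Codon 2 (CUC, Leu): 3 synonymous substitutions.
Codon 3 (CUA, Leu): 4 synonymous substitutions.
Total: 1 + 3 + 4 = 8.

8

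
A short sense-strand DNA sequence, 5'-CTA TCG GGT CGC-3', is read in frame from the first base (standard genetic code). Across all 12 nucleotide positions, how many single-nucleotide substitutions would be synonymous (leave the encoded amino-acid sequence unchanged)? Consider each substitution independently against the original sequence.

Codon 1 (CTA, Leu): 4 synonymous substitutions.
Codon 2 (TCG, Ser): 3 synonymous substitutions.
Codon 3 (GGT, Gly): 3 synonymous substitutions.
Codon 4 (CGC, Arg): 3 synonymous substitutions.
Total: 4 + 3 + 3 + 3 = 13.

13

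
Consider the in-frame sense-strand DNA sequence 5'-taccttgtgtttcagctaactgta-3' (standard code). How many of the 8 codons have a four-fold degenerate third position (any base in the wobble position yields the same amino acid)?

Codon 1 TAC (Tyr): third position 2-fold.
Codon 2 CTT (Leu): third position 4-fold.
Codon 3 GTG (Val): third position 4-fold.
Codon 4 TTT (Phe): third position 2-fold.
Codon 5 CAG (Gln): third position 2-fold.
Codon 6 CTA (Leu): third position 4-fold.
Codon 7 ACT (Thr): third position 4-fold.
Codon 8 GTA (Val): third position 4-fold.
Four-fold degenerate third positions: 5.

5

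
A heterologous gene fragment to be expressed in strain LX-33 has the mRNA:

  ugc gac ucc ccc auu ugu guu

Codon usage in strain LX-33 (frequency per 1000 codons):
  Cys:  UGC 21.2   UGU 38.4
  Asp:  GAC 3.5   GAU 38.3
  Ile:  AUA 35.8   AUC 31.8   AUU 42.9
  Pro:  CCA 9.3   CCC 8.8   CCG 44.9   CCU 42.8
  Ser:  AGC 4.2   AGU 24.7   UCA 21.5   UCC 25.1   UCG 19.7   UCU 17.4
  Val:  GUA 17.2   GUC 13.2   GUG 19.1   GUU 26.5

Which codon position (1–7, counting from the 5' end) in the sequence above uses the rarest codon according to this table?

Codon 1 UGC (Cys): 21.2 per 1000.
Codon 2 GAC (Asp): 3.5 per 1000.
Codon 3 UCC (Ser): 25.1 per 1000.
Codon 4 CCC (Pro): 8.8 per 1000.
Codon 5 AUU (Ile): 42.9 per 1000.
Codon 6 UGU (Cys): 38.4 per 1000.
Codon 7 GUU (Val): 26.5 per 1000.
Lowest frequency is 3.5 at codon 2.

2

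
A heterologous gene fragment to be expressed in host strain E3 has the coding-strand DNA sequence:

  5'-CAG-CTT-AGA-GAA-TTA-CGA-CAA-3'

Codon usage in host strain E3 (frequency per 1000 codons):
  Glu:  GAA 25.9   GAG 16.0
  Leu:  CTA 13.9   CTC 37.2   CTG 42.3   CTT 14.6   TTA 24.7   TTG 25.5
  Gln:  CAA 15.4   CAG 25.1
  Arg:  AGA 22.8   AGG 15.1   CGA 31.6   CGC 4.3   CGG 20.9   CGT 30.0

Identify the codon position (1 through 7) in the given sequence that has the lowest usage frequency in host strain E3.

Codon 1 CAG (Gln): 25.1 per 1000.
Codon 2 CTT (Leu): 14.6 per 1000.
Codon 3 AGA (Arg): 22.8 per 1000.
Codon 4 GAA (Glu): 25.9 per 1000.
Codon 5 TTA (Leu): 24.7 per 1000.
Codon 6 CGA (Arg): 31.6 per 1000.
Codon 7 CAA (Gln): 15.4 per 1000.
Lowest frequency is 14.6 at codon 2.

2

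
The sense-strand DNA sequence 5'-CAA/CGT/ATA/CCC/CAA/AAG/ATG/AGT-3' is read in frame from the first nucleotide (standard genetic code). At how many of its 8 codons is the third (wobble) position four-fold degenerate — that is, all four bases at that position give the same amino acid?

2

Codon 1 CAA (Gln): third position 2-fold.
Codon 2 CGT (Arg): third position 4-fold.
Codon 3 ATA (Ile): third position 3-fold.
Codon 4 CCC (Pro): third position 4-fold.
Codon 5 CAA (Gln): third position 2-fold.
Codon 6 AAG (Lys): third position 2-fold.
Codon 7 ATG (Met): third position 1-fold.
Codon 8 AGT (Ser): third position 2-fold.
Four-fold degenerate third positions: 2.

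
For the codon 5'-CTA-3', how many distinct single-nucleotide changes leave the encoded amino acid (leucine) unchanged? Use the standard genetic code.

Position 1: TTA → 1 synonymous.
Position 2: none → 0 synonymous.
Position 3: CTT, CTC, CTG → 3 synonymous.
Total: 1 + 0 + 3 = 4.

4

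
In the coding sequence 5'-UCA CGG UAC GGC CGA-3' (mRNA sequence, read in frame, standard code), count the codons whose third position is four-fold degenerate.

4

Codon 1 UCA (Ser): third position 4-fold.
Codon 2 CGG (Arg): third position 4-fold.
Codon 3 UAC (Tyr): third position 2-fold.
Codon 4 GGC (Gly): third position 4-fold.
Codon 5 CGA (Arg): third position 4-fold.
Four-fold degenerate third positions: 4.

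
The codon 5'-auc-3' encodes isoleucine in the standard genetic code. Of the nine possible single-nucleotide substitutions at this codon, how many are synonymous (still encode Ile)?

Position 1: none → 0 synonymous.
Position 2: none → 0 synonymous.
Position 3: AUU, AUA → 2 synonymous.
Total: 0 + 0 + 2 = 2.

2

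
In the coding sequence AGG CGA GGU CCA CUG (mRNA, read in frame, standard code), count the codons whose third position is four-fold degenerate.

4

Codon 1 AGG (Arg): third position 2-fold.
Codon 2 CGA (Arg): third position 4-fold.
Codon 3 GGU (Gly): third position 4-fold.
Codon 4 CCA (Pro): third position 4-fold.
Codon 5 CUG (Leu): third position 4-fold.
Four-fold degenerate third positions: 4.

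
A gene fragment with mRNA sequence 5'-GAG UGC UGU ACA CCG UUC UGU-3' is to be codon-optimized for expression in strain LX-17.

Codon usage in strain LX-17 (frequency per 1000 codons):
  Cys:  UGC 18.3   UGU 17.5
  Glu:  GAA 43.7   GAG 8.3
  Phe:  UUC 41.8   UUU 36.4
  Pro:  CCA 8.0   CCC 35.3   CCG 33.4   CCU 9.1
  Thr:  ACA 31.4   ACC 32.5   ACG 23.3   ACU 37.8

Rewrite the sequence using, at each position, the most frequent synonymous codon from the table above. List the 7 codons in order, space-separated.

Codon 1 (Glu): best is GAA at 43.7.
Codon 2 (Cys): best is UGC at 18.3.
Codon 3 (Cys): best is UGC at 18.3.
Codon 4 (Thr): best is ACU at 37.8.
Codon 5 (Pro): best is CCC at 35.3.
Codon 6 (Phe): best is UUC at 41.8.
Codon 7 (Cys): best is UGC at 18.3.

GAA UGC UGC ACU CCC UUC UGC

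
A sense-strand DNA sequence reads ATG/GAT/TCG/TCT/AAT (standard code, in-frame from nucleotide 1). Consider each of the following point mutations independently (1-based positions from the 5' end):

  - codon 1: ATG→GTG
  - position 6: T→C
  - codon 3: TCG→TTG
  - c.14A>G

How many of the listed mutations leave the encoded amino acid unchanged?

1

Codon 1: ATG (Met) → GTG (Val) — missense.
Codon 2: GAT (Asp) → GAC (Asp) — synonymous.
Codon 3: TCG (Ser) → TTG (Leu) — missense.
Codon 5: AAT (Asn) → AGT (Ser) — missense.
Synonymous: 1 of 4.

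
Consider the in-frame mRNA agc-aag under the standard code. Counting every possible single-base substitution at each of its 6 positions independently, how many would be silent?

Codon 1 (AGC, Ser): 1 synonymous substitution.
Codon 2 (AAG, Lys): 1 synonymous substitution.
Total: 1 + 1 = 2.

2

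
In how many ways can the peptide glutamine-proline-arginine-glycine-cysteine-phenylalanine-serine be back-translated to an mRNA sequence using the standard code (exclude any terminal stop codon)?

Gln: 2 codons.
Pro: 4 codons.
Arg: 6 codons.
Gly: 4 codons.
Cys: 2 codons.
Phe: 2 codons.
Ser: 6 codons.
2 × 4 × 6 × 4 × 2 × 2 × 6 = 4608.

4608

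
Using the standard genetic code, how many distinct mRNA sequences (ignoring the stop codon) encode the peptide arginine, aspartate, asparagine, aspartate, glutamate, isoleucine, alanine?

1152

Arg: 6 codons.
Asp: 2 codons.
Asn: 2 codons.
Asp: 2 codons.
Glu: 2 codons.
Ile: 3 codons.
Ala: 4 codons.
6 × 2 × 2 × 2 × 2 × 3 × 4 = 1152.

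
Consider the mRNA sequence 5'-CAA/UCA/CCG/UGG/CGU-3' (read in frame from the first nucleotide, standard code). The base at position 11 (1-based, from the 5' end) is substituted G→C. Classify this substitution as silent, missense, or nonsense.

missense

Position 11 falls in codon 4: UGG → Trp.
After the substitution the codon is UCG → Ser.
Trp ≠ Ser, so this is a missense mutation.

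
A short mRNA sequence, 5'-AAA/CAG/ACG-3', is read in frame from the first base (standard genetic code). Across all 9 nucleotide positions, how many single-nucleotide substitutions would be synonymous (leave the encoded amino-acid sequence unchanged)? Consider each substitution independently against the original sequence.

5

Codon 1 (AAA, Lys): 1 synonymous substitution.
Codon 2 (CAG, Gln): 1 synonymous substitution.
Codon 3 (ACG, Thr): 3 synonymous substitutions.
Total: 1 + 1 + 3 = 5.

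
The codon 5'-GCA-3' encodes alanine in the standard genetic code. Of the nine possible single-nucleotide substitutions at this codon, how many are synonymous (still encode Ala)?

Position 1: none → 0 synonymous.
Position 2: none → 0 synonymous.
Position 3: GCU, GCC, GCG → 3 synonymous.
Total: 0 + 0 + 3 = 3.

3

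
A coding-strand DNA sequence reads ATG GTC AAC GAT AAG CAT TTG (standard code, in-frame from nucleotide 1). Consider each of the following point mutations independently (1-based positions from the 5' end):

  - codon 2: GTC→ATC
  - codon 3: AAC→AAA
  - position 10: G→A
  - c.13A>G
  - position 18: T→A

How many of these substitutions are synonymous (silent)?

0

Codon 2: GTC (Val) → ATC (Ile) — missense.
Codon 3: AAC (Asn) → AAA (Lys) — missense.
Codon 4: GAT (Asp) → AAT (Asn) — missense.
Codon 5: AAG (Lys) → GAG (Glu) — missense.
Codon 6: CAT (His) → CAA (Gln) — missense.
Synonymous: 0 of 5.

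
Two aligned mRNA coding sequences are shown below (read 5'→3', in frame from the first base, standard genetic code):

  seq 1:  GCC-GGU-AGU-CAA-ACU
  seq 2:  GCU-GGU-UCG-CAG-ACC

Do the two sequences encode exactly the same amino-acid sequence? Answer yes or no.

yes

Codon 1: GCC Ala / GCU Ala — synonymous.
Codon 2: GGU Gly / GGU Gly — identical.
Codon 3: AGU Ser / UCG Ser — synonymous.
Codon 4: CAA Gln / CAG Gln — synonymous.
Codon 5: ACU Thr / ACC Thr — synonymous.
Nonsynonymous differences: 0 → same protein.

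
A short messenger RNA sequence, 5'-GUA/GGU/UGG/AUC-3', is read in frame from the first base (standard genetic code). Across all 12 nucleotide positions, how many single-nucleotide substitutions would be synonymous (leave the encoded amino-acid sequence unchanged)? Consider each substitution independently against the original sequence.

8

Codon 1 (GUA, Val): 3 synonymous substitutions.
Codon 2 (GGU, Gly): 3 synonymous substitutions.
Codon 3 (UGG, Trp): 0 synonymous substitutions.
Codon 4 (AUC, Ile): 2 synonymous substitutions.
Total: 3 + 3 + 0 + 2 = 8.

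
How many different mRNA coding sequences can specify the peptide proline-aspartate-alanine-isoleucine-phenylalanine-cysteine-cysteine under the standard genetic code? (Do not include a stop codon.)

Pro: 4 codons.
Asp: 2 codons.
Ala: 4 codons.
Ile: 3 codons.
Phe: 2 codons.
Cys: 2 codons.
Cys: 2 codons.
4 × 2 × 4 × 3 × 2 × 2 × 2 = 768.

768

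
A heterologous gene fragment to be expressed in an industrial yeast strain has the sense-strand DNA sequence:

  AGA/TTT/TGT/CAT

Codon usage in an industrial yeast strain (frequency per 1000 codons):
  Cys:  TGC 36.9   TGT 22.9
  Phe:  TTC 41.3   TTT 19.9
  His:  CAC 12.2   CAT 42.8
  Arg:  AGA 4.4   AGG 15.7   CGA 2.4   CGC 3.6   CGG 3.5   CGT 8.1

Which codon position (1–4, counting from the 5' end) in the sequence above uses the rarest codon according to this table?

Codon 1 AGA (Arg): 4.4 per 1000.
Codon 2 TTT (Phe): 19.9 per 1000.
Codon 3 TGT (Cys): 22.9 per 1000.
Codon 4 CAT (His): 42.8 per 1000.
Lowest frequency is 4.4 at codon 1.

1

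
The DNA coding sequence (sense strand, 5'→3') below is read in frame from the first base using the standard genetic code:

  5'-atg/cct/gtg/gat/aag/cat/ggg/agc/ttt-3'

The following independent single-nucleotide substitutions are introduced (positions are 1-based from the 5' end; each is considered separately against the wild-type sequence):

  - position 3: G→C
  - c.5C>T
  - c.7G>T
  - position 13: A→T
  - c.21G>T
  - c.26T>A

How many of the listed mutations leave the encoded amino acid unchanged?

1

Codon 1: ATG (Met) → ATC (Ile) — missense.
Codon 2: CCT (Pro) → CTT (Leu) — missense.
Codon 3: GTG (Val) → TTG (Leu) — missense.
Codon 5: AAG (Lys) → TAG (Stop) — nonsense.
Codon 7: GGG (Gly) → GGT (Gly) — synonymous.
Codon 9: TTT (Phe) → TAT (Tyr) — missense.
Synonymous: 1 of 6.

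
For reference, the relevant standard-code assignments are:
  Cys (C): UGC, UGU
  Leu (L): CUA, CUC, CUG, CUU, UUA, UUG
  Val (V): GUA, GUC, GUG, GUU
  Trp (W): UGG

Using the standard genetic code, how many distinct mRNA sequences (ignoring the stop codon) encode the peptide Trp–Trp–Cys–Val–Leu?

48

Trp: 1 codon.
Trp: 1 codon.
Cys: 2 codons.
Val: 4 codons.
Leu: 6 codons.
1 × 1 × 2 × 4 × 6 = 48.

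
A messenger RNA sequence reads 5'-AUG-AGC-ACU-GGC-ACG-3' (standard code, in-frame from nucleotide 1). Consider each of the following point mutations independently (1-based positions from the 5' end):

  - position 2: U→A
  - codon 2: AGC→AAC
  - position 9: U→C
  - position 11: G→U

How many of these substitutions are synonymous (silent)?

1

Codon 1: AUG (Met) → AAG (Lys) — missense.
Codon 2: AGC (Ser) → AAC (Asn) — missense.
Codon 3: ACU (Thr) → ACC (Thr) — synonymous.
Codon 4: GGC (Gly) → GUC (Val) — missense.
Synonymous: 1 of 4.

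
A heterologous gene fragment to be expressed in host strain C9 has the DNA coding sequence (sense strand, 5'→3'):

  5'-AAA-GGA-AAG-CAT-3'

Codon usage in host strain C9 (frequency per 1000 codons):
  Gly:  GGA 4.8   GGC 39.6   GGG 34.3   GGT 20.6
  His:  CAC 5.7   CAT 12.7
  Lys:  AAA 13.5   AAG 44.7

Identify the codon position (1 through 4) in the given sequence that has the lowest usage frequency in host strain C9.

Codon 1 AAA (Lys): 13.5 per 1000.
Codon 2 GGA (Gly): 4.8 per 1000.
Codon 3 AAG (Lys): 44.7 per 1000.
Codon 4 CAT (His): 12.7 per 1000.
Lowest frequency is 4.8 at codon 2.

2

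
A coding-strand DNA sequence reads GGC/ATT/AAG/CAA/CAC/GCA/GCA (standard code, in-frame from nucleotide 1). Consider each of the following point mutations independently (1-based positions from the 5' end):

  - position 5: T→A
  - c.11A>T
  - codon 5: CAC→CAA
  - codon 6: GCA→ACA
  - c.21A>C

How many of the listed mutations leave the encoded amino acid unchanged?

Codon 2: ATT (Ile) → AAT (Asn) — missense.
Codon 4: CAA (Gln) → CTA (Leu) — missense.
Codon 5: CAC (His) → CAA (Gln) — missense.
Codon 6: GCA (Ala) → ACA (Thr) — missense.
Codon 7: GCA (Ala) → GCC (Ala) — synonymous.
Synonymous: 1 of 5.

1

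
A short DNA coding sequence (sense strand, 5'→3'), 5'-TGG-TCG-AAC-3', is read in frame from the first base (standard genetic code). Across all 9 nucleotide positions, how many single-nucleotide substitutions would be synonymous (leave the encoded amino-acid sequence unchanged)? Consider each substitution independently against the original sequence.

Codon 1 (TGG, Trp): 0 synonymous substitutions.
Codon 2 (TCG, Ser): 3 synonymous substitutions.
Codon 3 (AAC, Asn): 1 synonymous substitution.
Total: 0 + 3 + 1 = 4.

4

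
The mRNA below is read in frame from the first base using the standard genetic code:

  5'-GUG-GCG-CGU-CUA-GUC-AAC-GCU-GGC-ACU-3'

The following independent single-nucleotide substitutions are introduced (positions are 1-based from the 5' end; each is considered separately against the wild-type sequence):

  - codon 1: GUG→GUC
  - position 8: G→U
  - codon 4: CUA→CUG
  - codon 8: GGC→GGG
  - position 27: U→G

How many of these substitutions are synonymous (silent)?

Codon 1: GUG (Val) → GUC (Val) — synonymous.
Codon 3: CGU (Arg) → CUU (Leu) — missense.
Codon 4: CUA (Leu) → CUG (Leu) — synonymous.
Codon 8: GGC (Gly) → GGG (Gly) — synonymous.
Codon 9: ACU (Thr) → ACG (Thr) — synonymous.
Synonymous: 4 of 5.

4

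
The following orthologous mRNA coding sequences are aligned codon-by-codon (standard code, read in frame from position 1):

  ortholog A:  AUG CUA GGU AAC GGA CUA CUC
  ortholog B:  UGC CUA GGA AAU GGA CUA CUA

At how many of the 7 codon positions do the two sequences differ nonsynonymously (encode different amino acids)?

Codon 1: AUG Met / UGC Cys — nonsynonymous.
Codon 2: CUA Leu / CUA Leu — identical.
Codon 3: GGU Gly / GGA Gly — synonymous.
Codon 4: AAC Asn / AAU Asn — synonymous.
Codon 5: GGA Gly / GGA Gly — identical.
Codon 6: CUA Leu / CUA Leu — identical.
Codon 7: CUC Leu / CUA Leu — synonymous.
Nonsynonymous differences: 1.

1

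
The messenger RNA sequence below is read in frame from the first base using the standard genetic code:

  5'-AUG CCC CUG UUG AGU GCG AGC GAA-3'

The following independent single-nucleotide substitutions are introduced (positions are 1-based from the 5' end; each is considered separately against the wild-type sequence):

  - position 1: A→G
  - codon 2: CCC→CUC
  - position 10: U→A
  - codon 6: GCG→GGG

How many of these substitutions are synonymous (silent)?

0

Codon 1: AUG (Met) → GUG (Val) — missense.
Codon 2: CCC (Pro) → CUC (Leu) — missense.
Codon 4: UUG (Leu) → AUG (Met) — missense.
Codon 6: GCG (Ala) → GGG (Gly) — missense.
Synonymous: 0 of 4.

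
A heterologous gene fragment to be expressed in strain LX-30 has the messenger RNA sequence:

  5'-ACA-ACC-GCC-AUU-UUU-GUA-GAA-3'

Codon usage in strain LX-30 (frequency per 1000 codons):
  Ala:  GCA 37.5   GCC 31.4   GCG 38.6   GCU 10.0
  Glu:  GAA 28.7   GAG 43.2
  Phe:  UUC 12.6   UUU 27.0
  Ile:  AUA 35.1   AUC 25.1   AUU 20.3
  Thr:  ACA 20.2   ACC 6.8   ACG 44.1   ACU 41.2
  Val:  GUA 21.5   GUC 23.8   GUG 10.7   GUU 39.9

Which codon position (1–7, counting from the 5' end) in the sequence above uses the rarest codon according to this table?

2

Codon 1 ACA (Thr): 20.2 per 1000.
Codon 2 ACC (Thr): 6.8 per 1000.
Codon 3 GCC (Ala): 31.4 per 1000.
Codon 4 AUU (Ile): 20.3 per 1000.
Codon 5 UUU (Phe): 27.0 per 1000.
Codon 6 GUA (Val): 21.5 per 1000.
Codon 7 GAA (Glu): 28.7 per 1000.
Lowest frequency is 6.8 at codon 2.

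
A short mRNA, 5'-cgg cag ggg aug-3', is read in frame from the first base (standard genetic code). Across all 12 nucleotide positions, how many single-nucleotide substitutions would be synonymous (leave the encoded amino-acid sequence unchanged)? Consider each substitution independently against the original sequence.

8

Codon 1 (CGG, Arg): 4 synonymous substitutions.
Codon 2 (CAG, Gln): 1 synonymous substitution.
Codon 3 (GGG, Gly): 3 synonymous substitutions.
Codon 4 (AUG, Met): 0 synonymous substitutions.
Total: 4 + 1 + 3 + 0 = 8.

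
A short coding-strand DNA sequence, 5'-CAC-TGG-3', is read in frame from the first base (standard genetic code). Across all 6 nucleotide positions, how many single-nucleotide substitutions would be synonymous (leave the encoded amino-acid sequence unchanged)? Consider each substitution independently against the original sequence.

1

Codon 1 (CAC, His): 1 synonymous substitution.
Codon 2 (TGG, Trp): 0 synonymous substitutions.
Total: 1 + 0 = 1.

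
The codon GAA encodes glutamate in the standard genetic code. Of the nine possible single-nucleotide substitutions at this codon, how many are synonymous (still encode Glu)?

1

Position 1: none → 0 synonymous.
Position 2: none → 0 synonymous.
Position 3: GAG → 1 synonymous.
Total: 0 + 0 + 1 = 1.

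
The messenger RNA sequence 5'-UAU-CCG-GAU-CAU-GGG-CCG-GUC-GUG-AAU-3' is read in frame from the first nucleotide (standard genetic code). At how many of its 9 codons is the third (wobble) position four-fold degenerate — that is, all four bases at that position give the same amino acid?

Codon 1 UAU (Tyr): third position 2-fold.
Codon 2 CCG (Pro): third position 4-fold.
Codon 3 GAU (Asp): third position 2-fold.
Codon 4 CAU (His): third position 2-fold.
Codon 5 GGG (Gly): third position 4-fold.
Codon 6 CCG (Pro): third position 4-fold.
Codon 7 GUC (Val): third position 4-fold.
Codon 8 GUG (Val): third position 4-fold.
Codon 9 AAU (Asn): third position 2-fold.
Four-fold degenerate third positions: 5.

5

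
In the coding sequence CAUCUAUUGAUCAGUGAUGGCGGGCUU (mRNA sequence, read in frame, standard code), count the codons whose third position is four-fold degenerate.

4

Codon 1 CAU (His): third position 2-fold.
Codon 2 CUA (Leu): third position 4-fold.
Codon 3 UUG (Leu): third position 2-fold.
Codon 4 AUC (Ile): third position 3-fold.
Codon 5 AGU (Ser): third position 2-fold.
Codon 6 GAU (Asp): third position 2-fold.
Codon 7 GGC (Gly): third position 4-fold.
Codon 8 GGG (Gly): third position 4-fold.
Codon 9 CUU (Leu): third position 4-fold.
Four-fold degenerate third positions: 4.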